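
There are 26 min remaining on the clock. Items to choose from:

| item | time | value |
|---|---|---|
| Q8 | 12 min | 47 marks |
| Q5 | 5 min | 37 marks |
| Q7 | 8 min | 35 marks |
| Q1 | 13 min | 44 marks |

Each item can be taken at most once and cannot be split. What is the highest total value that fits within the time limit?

119 marks

Check high-value combinations within 26 min:
- Q8+Q5+Q7: time 12+5+8=25, value 47+37+35=119
- Q5+Q7+Q1: time 5+8+13=26, value 37+35+44=116
- Q8+Q1: time 12+13=25, value 47+44=91
Best: 119 marks.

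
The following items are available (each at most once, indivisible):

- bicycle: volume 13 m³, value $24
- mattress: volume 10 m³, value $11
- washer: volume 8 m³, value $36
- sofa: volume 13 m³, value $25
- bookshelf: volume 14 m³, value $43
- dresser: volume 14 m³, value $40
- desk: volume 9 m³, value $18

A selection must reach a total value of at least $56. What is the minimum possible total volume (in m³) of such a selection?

21

Subsets with value ≥ 56, sorted by total volume:
- washer+sofa: volume 21, value 61
- bicycle+washer: volume 21, value 60
Minimum volume: 21 m³.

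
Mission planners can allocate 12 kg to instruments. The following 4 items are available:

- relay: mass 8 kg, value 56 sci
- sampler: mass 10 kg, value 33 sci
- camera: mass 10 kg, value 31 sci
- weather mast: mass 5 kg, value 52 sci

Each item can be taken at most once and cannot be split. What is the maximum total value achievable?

This is a 0/1 knapsack; check combinations near the capacity.
- relay: mass 8, value 56
- weather mast: mass 5, value 52
- sampler: mass 10, value 33
Best: 56 sci.

56 sci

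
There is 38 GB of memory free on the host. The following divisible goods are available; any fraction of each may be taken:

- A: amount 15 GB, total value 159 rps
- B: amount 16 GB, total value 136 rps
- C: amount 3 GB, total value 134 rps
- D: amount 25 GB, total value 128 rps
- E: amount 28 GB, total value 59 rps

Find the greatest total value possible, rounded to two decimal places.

449.48

Take in order of value per unit:
- C (134/3 per unit): all 3 → value 134, running total 134.00
- A (159/15 per unit): all 15 → value 159, running total 293.00
- B (136/16 per unit): all 16 → value 136, running total 429.00
- D (128/25 per unit): 4 of 25 → value 4×128/25 = 20.4800, running total 449.48
Total 449.48.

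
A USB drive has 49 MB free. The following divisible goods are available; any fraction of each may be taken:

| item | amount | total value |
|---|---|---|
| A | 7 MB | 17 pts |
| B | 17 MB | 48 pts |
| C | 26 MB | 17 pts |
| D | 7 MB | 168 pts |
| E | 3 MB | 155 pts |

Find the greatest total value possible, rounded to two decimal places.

397.81

Take in order of value per unit:
- E (155/3 per unit): all 3 → value 155, running total 155.00
- D (168/7 per unit): all 7 → value 168, running total 323.00
- B (48/17 per unit): all 17 → value 48, running total 371.00
- A (17/7 per unit): all 7 → value 17, running total 388.00
- C (17/26 per unit): 15 of 26 → value 15×17/26 = 9.8077, running total 397.81
Total 397.81.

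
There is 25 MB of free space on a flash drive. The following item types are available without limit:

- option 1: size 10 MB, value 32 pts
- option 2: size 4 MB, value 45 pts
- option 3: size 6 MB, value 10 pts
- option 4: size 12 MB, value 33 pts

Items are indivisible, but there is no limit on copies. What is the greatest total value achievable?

Best value-per-unit is option 2 at 45/4, and filling with it alone uses size 6×4=24. No mix of the others beats 6×45 = 270.

270 pts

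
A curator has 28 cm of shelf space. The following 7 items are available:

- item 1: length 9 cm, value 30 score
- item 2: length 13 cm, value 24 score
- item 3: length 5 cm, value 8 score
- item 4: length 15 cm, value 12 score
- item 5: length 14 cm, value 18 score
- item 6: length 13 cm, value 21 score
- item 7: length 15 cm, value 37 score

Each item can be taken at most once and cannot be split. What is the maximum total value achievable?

Check high-value combinations within 28 cm:
- item 1+item 7: length 9+15=24, value 30+37=67
- item 1+item 2+item 3: length 9+13+5=27, value 30+24+8=62
- item 2+item 7: length 13+15=28, value 24+37=61
Best: 67 score.

67 score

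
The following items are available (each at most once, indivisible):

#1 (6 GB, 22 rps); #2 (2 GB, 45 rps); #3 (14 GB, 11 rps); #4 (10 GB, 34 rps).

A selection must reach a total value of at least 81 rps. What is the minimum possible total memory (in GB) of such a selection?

Subsets with value ≥ 81, sorted by total memory:
- #1+#2+#4: memory 18, value 101
- #2+#3+#4: memory 26, value 90
- #1+#2+#3+#4: memory 32, value 112
Minimum memory: 18 GB.

18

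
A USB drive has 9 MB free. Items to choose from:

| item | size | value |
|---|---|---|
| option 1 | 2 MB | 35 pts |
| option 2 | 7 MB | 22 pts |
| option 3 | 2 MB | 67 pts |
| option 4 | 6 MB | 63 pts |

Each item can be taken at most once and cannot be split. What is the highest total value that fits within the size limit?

This is a 0/1 knapsack; check combinations near the capacity.
- option 3+option 4: size 2+6=8, value 67+63=130
- option 1+option 3: size 2+2=4, value 35+67=102
- option 1+option 4: size 2+6=8, value 35+63=98
Best: 130 pts.

130 pts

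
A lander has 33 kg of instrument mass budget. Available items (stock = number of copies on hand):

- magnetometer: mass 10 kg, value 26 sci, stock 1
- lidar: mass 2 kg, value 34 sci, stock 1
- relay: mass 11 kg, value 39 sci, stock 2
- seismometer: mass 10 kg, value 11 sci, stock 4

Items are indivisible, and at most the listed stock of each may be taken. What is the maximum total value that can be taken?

Top feasible selections:
- 1×lidar + 2×relay: mass 24, value 112
- 1×magnetometer + 1×lidar + 1×relay + 1×seismometer: mass 33, value 110
- 1×magnetometer + 2×relay: mass 32, value 104
- 1×magnetometer + 1×lidar + 1×relay: mass 23, value 99
Best: 112 sci.

112 sci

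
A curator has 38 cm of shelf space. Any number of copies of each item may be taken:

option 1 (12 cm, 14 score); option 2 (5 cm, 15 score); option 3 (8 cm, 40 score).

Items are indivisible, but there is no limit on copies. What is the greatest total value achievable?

Best value-per-unit is option 3 at 40/8; filling with it alone gives 4×40 = 160.
Optimal mix: 1×option 2 + 4×option 3 → length 37, value 175.

175 score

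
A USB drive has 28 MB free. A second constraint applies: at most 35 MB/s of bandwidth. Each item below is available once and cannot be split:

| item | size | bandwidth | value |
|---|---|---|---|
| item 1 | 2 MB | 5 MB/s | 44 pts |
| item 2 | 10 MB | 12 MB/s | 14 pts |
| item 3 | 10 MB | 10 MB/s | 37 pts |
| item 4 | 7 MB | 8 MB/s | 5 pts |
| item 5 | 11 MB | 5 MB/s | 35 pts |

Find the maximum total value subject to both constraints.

116 pts

Feasible sets respecting both limits:
- item 1+item 3+item 5: size 23, bandwidth 20, value 116
- item 1+item 2+item 3: size 22, bandwidth 27, value 95
- item 1+item 2+item 5: size 23, bandwidth 22, value 93
Best: 116 pts.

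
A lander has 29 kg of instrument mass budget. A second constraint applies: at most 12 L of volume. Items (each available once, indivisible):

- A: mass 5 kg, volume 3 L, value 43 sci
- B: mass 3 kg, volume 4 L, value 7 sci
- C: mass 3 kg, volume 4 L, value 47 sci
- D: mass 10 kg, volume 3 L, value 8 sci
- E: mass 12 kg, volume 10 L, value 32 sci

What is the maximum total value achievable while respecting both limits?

Feasible sets respecting both limits:
- A+C+D: mass 18, volume 10, value 98
- A+B+C: mass 11, volume 11, value 97
- A+C: mass 8, volume 7, value 90
- B+C+D: mass 16, volume 11, value 62
Best: 98 sci.

98 sci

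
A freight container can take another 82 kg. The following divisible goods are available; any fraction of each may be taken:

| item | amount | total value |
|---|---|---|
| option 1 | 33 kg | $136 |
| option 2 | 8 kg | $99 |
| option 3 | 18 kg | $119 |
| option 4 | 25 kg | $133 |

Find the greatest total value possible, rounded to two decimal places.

Take in order of value per unit:
- option 2 (99/8 per unit): all 8 → value 99, running total 99.00
- option 3 (119/18 per unit): all 18 → value 119, running total 218.00
- option 4 (133/25 per unit): all 25 → value 133, running total 351.00
- option 1 (136/33 per unit): 31 of 33 → value 31×136/33 = 127.7576, running total 478.76
Total 478.76.

478.76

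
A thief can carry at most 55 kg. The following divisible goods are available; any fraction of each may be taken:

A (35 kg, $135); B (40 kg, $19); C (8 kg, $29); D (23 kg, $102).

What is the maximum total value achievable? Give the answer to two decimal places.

Take in order of value per unit:
- D (102/23 per unit): all 23 → value 102, running total 102.00
- A (135/35 per unit): 32 of 35 → value 32×135/35 = 123.4286, running total 225.43
Total 225.43.

225.43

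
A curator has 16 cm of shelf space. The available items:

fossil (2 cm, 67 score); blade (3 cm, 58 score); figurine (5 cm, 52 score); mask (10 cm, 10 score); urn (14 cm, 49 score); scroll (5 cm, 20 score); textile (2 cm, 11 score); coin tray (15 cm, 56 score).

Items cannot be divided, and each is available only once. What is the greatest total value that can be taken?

197 score

Check high-value combinations within 16 cm:
- fossil+blade+figurine+scroll: length 2+3+5+5=15, value 67+58+52+20=197
- fossil+blade+figurine+textile: length 2+3+5+2=12, value 67+58+52+11=188
- fossil+blade+figurine: length 2+3+5=10, value 67+58+52=177
- fossil+blade+scroll+textile: length 2+3+5+2=12, value 67+58+20+11=156
- fossil+figurine+scroll+textile: length 2+5+5+2=14, value 67+52+20+11=150
Best: 197 score.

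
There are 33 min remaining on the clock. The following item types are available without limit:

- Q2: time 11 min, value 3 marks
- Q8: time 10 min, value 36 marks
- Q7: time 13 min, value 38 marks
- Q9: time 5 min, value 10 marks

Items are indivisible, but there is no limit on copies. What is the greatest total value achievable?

Best value-per-unit is Q8 at 36/10; filling with it alone gives 3×36 = 108.
Optimal mix: 2×Q8 + 1×Q7 → time 33, value 110.

110 marks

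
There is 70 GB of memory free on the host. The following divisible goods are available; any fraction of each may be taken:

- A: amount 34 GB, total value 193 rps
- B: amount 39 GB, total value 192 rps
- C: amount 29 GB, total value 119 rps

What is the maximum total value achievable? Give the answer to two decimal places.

Take in order of value per unit:
- A (193/34 per unit): all 34 → value 193, running total 193.00
- B (192/39 per unit): 36 of 39 → value 36×192/39 = 177.2308, running total 370.23
Total 370.23.

370.23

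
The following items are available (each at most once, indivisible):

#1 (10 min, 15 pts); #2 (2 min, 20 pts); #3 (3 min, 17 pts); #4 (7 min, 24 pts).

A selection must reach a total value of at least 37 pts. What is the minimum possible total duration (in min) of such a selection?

5

Subsets with value ≥ 37, sorted by total duration:
- #2+#3: duration 5, value 37
- #2+#4: duration 9, value 44
- #3+#4: duration 10, value 41
- #2+#3+#4: duration 12, value 61
Minimum duration: 5 min.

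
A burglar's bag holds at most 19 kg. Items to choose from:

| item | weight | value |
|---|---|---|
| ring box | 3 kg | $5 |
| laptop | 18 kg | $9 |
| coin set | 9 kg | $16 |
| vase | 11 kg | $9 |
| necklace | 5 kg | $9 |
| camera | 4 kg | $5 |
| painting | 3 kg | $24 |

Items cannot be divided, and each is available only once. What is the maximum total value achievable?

Check high-value combinations within 19 kg:
- ring box+coin set+camera+painting: weight 3+9+4+3=19, value 5+16+5+24=50
- coin set+necklace+painting: weight 9+5+3=17, value 16+9+24=49
- ring box+coin set+painting: weight 3+9+3=15, value 5+16+24=45
Best: $50.

$50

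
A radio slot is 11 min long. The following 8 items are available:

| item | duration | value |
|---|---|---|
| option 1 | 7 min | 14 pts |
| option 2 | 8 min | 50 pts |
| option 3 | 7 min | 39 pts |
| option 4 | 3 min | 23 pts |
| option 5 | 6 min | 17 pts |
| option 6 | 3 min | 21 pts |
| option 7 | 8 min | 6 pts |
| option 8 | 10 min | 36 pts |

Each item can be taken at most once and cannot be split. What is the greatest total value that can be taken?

73 pts

Check high-value combinations within 11 min:
- option 2+option 4: duration 8+3=11, value 50+23=73
- option 2+option 6: duration 8+3=11, value 50+21=71
- option 3+option 4: duration 7+3=10, value 39+23=62
- option 3+option 6: duration 7+3=10, value 39+21=60
- option 2: duration 8, value 50
Best: 73 pts.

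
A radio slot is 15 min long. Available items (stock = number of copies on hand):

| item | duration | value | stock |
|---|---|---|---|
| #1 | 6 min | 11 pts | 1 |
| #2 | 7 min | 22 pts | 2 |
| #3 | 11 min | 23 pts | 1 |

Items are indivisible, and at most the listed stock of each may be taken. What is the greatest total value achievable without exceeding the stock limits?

Best selections within duration 15 and stock limits:
- 2×#2: duration 14, value 44
- 1×#1 + 1×#2: duration 13, value 33
Best: 44 pts.

44 pts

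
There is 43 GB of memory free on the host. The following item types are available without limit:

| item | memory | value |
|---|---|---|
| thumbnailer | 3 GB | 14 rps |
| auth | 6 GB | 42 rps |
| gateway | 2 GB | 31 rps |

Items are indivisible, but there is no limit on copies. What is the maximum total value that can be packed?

Best value-per-unit is gateway at 31/2, and filling with it alone uses memory 21×2=42. No mix of the others beats 21×31 = 651.

651 rps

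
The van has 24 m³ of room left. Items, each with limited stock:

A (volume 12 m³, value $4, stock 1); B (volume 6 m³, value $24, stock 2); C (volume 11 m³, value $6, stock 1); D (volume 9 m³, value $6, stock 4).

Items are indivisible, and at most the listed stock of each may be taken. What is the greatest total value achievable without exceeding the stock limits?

$54

Best selections within volume 24 and stock limits:
- 2×B + 1×D: volume 21, value 54
- 2×B + 1×C: volume 23, value 54
- 1×A + 2×B: volume 24, value 52
Best: $54.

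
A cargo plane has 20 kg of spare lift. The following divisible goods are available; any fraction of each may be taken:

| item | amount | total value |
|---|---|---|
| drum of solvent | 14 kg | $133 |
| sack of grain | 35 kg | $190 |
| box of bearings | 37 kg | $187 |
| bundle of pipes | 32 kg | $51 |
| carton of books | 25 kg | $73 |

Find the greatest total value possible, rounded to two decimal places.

165.57

Take in order of value per unit:
- drum of solvent (133/14 per unit): all 14 → value 133, running total 133.00
- sack of grain (190/35 per unit): 6 of 35 → value 6×190/35 = 32.5714, running total 165.57
Total 165.57.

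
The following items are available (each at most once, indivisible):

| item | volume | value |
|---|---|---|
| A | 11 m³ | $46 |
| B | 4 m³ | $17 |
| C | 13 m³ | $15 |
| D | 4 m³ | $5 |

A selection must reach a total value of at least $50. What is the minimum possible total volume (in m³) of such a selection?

15

Subsets with value ≥ 50, sorted by total volume:
- A+B: volume 15, value 63
- A+D: volume 15, value 51
- A+B+D: volume 19, value 68
Minimum volume: 15 m³.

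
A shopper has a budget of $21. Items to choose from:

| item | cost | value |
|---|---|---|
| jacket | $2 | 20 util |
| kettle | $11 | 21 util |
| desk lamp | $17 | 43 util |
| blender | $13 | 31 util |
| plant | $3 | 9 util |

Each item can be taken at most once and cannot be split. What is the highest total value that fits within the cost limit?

63 util

Check high-value combinations within $21:
- jacket+desk lamp: cost 2+17=19, value 20+43=63
- jacket+blender+plant: cost 2+13+3=18, value 20+31+9=60
- desk lamp+plant: cost 17+3=20, value 43+9=52
Best: 63 util.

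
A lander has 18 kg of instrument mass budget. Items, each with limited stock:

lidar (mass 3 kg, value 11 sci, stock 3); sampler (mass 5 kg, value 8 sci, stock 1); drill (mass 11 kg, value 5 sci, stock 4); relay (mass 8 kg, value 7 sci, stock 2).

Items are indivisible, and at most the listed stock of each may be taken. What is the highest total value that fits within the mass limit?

Best selections within mass 18 and stock limits:
- 3×lidar + 1×sampler: mass 14, value 41
- 3×lidar + 1×relay: mass 17, value 40
- 3×lidar: mass 9, value 33
Best: 41 sci.

41 sci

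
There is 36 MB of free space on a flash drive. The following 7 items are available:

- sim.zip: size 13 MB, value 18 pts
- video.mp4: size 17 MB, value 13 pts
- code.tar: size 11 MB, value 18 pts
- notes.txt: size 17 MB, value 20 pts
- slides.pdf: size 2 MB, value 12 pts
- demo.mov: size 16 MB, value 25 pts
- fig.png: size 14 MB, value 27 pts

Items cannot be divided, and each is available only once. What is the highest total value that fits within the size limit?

This is a 0/1 knapsack; check combinations near the capacity.
- slides.pdf+demo.mov+fig.png: size 2+16+14=32, value 12+25+27=64
- notes.txt+slides.pdf+fig.png: size 17+2+14=33, value 20+12+27=59
- code.tar+slides.pdf+fig.png: size 11+2+14=27, value 18+12+27=57
- sim.zip+slides.pdf+fig.png: size 13+2+14=29, value 18+12+27=57
- notes.txt+slides.pdf+demo.mov: size 17+2+16=35, value 20+12+25=57
Best: 64 pts.

64 pts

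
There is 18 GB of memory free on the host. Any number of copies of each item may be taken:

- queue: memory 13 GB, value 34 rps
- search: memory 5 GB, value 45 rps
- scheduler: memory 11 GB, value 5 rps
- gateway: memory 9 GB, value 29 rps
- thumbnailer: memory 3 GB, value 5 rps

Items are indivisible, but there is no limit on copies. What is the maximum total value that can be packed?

140 rps

Best value-per-unit is search at 45/5; filling with it alone gives 3×45 = 135.
Optimal mix: 3×search + 1×thumbnailer → memory 18, value 140.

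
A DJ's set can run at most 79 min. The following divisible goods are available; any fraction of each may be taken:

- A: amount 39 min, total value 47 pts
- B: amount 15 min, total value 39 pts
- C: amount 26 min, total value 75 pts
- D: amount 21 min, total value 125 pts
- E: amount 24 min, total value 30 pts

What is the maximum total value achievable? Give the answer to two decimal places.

260.25

Take in order of value per unit:
- D (125/21 per unit): all 21 → value 125, running total 125.00
- C (75/26 per unit): all 26 → value 75, running total 200.00
- B (39/15 per unit): all 15 → value 39, running total 239.00
- E (30/24 per unit): 17 of 24 → value 17×30/24 = 21.2500, running total 260.25
Total 260.25.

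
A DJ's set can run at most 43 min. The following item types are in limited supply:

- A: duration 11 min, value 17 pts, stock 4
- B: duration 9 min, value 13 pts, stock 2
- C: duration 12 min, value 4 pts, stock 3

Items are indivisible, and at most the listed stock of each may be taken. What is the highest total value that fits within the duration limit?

64 pts

Best selections within duration 43 and stock limits:
- 3×A + 1×B: duration 42, value 64
- 2×A + 2×B: duration 40, value 60
- 3×A: duration 33, value 51
Best: 64 pts.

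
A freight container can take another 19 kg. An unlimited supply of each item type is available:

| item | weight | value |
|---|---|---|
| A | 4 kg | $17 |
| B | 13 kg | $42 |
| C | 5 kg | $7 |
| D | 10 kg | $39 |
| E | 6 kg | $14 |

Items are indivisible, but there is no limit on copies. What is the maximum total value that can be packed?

$73

Best value-per-unit is A at 17/4; filling with it alone gives 4×17 = 68.
Optimal mix: 2×A + 1×D → weight 18, value 73.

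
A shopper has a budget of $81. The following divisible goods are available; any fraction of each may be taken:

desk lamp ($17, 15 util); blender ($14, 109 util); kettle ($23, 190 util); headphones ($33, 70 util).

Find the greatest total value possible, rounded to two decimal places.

Take in order of value per unit:
- kettle (190/23 per unit): all 23 → value 190, running total 190.00
- blender (109/14 per unit): all 14 → value 109, running total 299.00
- headphones (70/33 per unit): all 33 → value 70, running total 369.00
- desk lamp (15/17 per unit): 11 of 17 → value 11×15/17 = 9.7059, running total 378.71
Total 378.71.

378.71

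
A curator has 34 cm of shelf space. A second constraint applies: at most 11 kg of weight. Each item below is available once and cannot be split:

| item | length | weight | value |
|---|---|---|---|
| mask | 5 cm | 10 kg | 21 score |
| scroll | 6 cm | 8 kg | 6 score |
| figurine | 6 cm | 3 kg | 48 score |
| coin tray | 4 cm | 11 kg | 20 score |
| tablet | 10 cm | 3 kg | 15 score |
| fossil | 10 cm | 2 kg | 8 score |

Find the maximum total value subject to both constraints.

71 score

Feasible sets respecting both limits:
- figurine+tablet+fossil: length 26, weight 8, value 71
- figurine+tablet: length 16, weight 6, value 63
- figurine+fossil: length 16, weight 5, value 56
- scroll+figurine: length 12, weight 11, value 54
Best: 71 score.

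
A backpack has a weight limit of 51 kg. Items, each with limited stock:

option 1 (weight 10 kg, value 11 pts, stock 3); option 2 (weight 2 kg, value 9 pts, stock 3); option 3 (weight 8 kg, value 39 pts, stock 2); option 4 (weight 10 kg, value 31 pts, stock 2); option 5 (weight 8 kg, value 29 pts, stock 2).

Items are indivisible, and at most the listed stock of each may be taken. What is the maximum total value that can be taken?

196 pts

Top feasible selections:
- 3×option 2 + 2×option 3 + 2×option 4 + 1×option 5: weight 50, value 196
- 3×option 2 + 2×option 3 + 1×option 4 + 2×option 5: weight 48, value 194
- 2×option 2 + 2×option 3 + 2×option 4 + 1×option 5: weight 48, value 187
Best: 196 pts.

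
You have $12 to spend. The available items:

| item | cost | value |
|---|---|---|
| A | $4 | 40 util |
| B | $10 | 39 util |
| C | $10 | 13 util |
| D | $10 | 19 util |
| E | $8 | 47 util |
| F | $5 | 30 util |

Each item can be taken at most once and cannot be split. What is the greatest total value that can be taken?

Check high-value combinations within $12:
- A+E: cost 4+8=12, value 40+47=87
- A+F: cost 4+5=9, value 40+30=70
- E: cost 8, value 47
- A: cost 4, value 40
- B: cost 10, value 39
Best: 87 util.

87 util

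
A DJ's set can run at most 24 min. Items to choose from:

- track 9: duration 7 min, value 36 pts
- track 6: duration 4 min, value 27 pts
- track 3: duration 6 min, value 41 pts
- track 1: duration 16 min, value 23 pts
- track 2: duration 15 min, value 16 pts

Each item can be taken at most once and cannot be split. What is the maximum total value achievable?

104 pts

This is a 0/1 knapsack; check combinations near the capacity.
- track 9+track 6+track 3: duration 7+4+6=17, value 36+27+41=104
- track 9+track 3: duration 7+6=13, value 36+41=77
- track 6+track 3: duration 4+6=10, value 27+41=68
Best: 104 pts.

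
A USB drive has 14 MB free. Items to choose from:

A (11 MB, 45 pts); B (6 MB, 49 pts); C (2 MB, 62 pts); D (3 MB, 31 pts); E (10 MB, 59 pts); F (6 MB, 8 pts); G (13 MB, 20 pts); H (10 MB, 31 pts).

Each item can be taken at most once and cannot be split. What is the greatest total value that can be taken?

142 pts

Check high-value combinations within 14 MB:
- B+C+D: size 6+2+3=11, value 49+62+31=142
- C+E: size 2+10=12, value 62+59=121
- B+C+F: size 6+2+6=14, value 49+62+8=119
- B+C: size 6+2=8, value 49+62=111
- A+C: size 11+2=13, value 45+62=107
Best: 142 pts.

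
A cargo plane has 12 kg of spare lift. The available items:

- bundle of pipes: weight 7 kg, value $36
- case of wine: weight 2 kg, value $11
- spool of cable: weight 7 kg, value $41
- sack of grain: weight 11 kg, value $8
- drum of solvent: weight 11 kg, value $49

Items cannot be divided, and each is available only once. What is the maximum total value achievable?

Check high-value combinations within 12 kg:
- case of wine+spool of cable: weight 2+7=9, value 11+41=52
- drum of solvent: weight 11, value 49
- bundle of pipes+case of wine: weight 7+2=9, value 36+11=47
- spool of cable: weight 7, value 41
- bundle of pipes: weight 7, value 36
Best: $52.

$52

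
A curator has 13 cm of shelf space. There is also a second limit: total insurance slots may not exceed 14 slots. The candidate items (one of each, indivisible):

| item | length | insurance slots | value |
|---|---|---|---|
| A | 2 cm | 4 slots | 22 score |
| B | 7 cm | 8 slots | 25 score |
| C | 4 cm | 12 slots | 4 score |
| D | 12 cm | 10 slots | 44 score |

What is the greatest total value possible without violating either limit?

Feasible sets respecting both limits:
- A+B: length 9, insurance slots 12, value 47
- D: length 12, insurance slots 10, value 44
- B: length 7, insurance slots 8, value 25
- A: length 2, insurance slots 4, value 22
Best: 47 score.

47 score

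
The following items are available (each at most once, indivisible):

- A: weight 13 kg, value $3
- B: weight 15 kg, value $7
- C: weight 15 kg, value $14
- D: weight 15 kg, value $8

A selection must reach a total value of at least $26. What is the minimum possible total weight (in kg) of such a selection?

Subsets with value ≥ 26, sorted by total weight:
- B+C+D: weight 45, value 29
- A+B+C+D: weight 58, value 32
Minimum weight: 45 kg.

45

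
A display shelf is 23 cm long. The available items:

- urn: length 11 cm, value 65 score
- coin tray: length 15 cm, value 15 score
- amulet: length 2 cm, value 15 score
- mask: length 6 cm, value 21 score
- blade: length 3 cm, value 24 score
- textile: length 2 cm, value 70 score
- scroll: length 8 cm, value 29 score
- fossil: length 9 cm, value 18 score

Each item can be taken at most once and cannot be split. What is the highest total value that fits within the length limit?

Check high-value combinations within 23 cm:
- urn+mask+blade+textile: length 11+6+3+2=22, value 65+21+24+70=180
- urn+amulet+textile+scroll: length 11+2+2+8=23, value 65+15+70+29=179
- urn+amulet+blade+textile: length 11+2+3+2=18, value 65+15+24+70=174
- urn+amulet+mask+textile: length 11+2+6+2=21, value 65+15+21+70=171
Best: 180 score.

180 score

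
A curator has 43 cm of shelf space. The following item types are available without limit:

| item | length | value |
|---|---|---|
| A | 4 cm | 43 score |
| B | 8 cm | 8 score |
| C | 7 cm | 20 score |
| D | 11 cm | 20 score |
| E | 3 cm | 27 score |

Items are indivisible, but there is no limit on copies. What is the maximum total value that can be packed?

Best value-per-unit is A at 43/4; filling with it alone gives 10×43 = 430.
Optimal mix: 10×A + 1×E → length 43, value 457.

457 score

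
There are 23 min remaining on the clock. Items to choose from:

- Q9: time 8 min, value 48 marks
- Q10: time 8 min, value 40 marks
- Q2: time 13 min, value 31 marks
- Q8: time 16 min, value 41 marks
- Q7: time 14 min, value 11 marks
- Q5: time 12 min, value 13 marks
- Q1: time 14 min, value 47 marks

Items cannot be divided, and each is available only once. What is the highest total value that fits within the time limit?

This is a 0/1 knapsack; check combinations near the capacity.
- Q9+Q1: time 8+14=22, value 48+47=95
- Q9+Q10: time 8+8=16, value 48+40=88
- Q10+Q1: time 8+14=22, value 40+47=87
Best: 95 marks.

95 marks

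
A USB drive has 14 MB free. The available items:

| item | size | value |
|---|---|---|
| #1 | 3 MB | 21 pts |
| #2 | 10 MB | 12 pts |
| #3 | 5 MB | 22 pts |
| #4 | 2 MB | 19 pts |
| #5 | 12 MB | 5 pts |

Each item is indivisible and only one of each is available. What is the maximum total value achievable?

Check high-value combinations within 14 MB:
- #1+#3+#4: size 3+5+2=10, value 21+22+19=62
- #1+#3: size 3+5=8, value 21+22=43
- #3+#4: size 5+2=7, value 22+19=41
- #1+#4: size 3+2=5, value 21+19=40
Best: 62 pts.

62 pts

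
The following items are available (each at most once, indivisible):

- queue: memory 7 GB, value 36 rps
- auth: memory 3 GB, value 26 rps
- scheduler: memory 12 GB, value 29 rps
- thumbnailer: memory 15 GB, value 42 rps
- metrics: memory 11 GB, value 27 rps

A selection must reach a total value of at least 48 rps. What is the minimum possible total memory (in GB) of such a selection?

Subsets with value ≥ 48, sorted by total memory:
- queue+auth: memory 10, value 62
- auth+metrics: memory 14, value 53
- auth+scheduler: memory 15, value 55
- auth+thumbnailer: memory 18, value 68
Minimum memory: 10 GB.

10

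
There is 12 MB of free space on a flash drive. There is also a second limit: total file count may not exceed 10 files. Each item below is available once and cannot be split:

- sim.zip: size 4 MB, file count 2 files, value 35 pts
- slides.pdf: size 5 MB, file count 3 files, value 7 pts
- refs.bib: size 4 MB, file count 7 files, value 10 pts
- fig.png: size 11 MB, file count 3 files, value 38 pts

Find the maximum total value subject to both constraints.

45 pts

Feasible sets respecting both limits:
- sim.zip+refs.bib: size 8, file count 9, value 45
- sim.zip+slides.pdf: size 9, file count 5, value 42
- fig.png: size 11, file count 3, value 38
Best: 45 pts.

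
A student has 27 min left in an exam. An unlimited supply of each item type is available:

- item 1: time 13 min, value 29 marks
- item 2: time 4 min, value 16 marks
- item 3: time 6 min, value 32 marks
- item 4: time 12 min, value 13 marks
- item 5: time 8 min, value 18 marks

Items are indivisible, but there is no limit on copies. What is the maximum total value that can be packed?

128 marks

Best value-per-unit is item 3 at 32/6; filling with it alone gives 4×32 = 128.
Optimal mix: 2×item 2 + 3×item 3 → time 26, value 128.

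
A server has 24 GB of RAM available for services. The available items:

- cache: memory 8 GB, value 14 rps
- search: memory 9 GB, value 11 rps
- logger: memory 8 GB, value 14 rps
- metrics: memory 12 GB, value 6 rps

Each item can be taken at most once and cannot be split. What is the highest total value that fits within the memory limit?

Check high-value combinations within 24 GB:
- cache+logger: memory 8+8=16, value 14+14=28
- cache+search: memory 8+9=17, value 14+11=25
- search+logger: memory 9+8=17, value 11+14=25
- cache+metrics: memory 8+12=20, value 14+6=20
Best: 28 rps.

28 rps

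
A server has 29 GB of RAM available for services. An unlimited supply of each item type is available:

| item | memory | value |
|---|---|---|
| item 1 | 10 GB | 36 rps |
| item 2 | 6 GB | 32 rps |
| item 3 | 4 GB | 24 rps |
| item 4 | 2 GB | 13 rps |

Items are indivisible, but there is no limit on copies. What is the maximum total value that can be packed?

182 rps

Best value-per-unit is item 4 at 13/2, and filling with it alone uses memory 14×2=28. No mix of the others beats 14×13 = 182.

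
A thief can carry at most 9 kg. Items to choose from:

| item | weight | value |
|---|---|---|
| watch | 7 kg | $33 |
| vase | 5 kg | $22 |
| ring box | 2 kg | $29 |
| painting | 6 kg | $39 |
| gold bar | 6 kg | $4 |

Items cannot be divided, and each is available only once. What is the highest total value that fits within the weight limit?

Check high-value combinations within 9 kg:
- ring box+painting: weight 2+6=8, value 29+39=68
- watch+ring box: weight 7+2=9, value 33+29=62
- vase+ring box: weight 5+2=7, value 22+29=51
- painting: weight 6, value 39
Best: $68.

$68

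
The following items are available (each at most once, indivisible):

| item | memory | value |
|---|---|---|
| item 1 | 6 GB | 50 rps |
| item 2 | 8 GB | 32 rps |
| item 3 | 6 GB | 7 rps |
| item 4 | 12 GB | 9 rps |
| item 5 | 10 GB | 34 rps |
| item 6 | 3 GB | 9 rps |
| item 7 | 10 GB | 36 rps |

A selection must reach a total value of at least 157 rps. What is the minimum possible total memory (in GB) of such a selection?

Subsets with value ≥ 157, sorted by total memory:
- item 1+item 2+item 5+item 6+item 7: memory 37, value 161
- item 1+item 2+item 3+item 5+item 7: memory 40, value 159
Minimum memory: 37 GB.

37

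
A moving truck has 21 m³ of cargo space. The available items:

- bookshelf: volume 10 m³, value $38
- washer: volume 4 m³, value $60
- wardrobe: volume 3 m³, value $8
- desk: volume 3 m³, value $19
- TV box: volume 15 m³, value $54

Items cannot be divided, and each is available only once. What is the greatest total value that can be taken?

$125

Check high-value combinations within 21 m³:
- bookshelf+washer+wardrobe+desk: volume 10+4+3+3=20, value 38+60+8+19=125
- bookshelf+washer+desk: volume 10+4+3=17, value 38+60+19=117
- washer+TV box: volume 4+15=19, value 60+54=114
- bookshelf+washer+wardrobe: volume 10+4+3=17, value 38+60+8=106
- bookshelf+washer: volume 10+4=14, value 38+60=98
Best: $125.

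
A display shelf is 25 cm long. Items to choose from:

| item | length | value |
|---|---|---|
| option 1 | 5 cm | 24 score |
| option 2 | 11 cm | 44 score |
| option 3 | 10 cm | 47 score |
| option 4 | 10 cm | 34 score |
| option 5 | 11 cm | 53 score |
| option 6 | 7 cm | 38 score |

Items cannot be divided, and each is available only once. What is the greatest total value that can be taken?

115 score

Check high-value combinations within 25 cm:
- option 1+option 5+option 6: length 5+11+7=23, value 24+53+38=115
- option 1+option 3+option 6: length 5+10+7=22, value 24+47+38=109
- option 1+option 2+option 6: length 5+11+7=23, value 24+44+38=106
Best: 115 score.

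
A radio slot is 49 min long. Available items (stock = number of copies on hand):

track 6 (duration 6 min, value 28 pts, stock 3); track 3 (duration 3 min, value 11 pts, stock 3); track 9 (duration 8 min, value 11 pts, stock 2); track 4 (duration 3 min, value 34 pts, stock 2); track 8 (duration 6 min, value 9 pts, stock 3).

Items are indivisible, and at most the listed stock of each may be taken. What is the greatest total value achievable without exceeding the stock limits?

Best selections within duration 49 and stock limits:
- 3×track 6 + 3×track 3 + 2×track 9 + 2×track 4: duration 49, value 207
- 3×track 6 + 3×track 3 + 1×track 9 + 2×track 4 + 1×track 8: duration 47, value 205
- 3×track 6 + 3×track 3 + 2×track 4 + 2×track 8: duration 45, value 203
Best: 207 pts.

207 pts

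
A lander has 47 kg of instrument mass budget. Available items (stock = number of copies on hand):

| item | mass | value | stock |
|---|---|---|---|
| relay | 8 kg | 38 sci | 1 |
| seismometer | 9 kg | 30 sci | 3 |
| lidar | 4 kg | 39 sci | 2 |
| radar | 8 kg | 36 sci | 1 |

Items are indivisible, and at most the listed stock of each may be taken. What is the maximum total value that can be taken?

212 sci

Top feasible selections:
- 1×relay + 2×seismometer + 2×lidar + 1×radar: mass 42, value 212
- 1×relay + 3×seismometer + 2×lidar: mass 43, value 206
Best: 212 sci.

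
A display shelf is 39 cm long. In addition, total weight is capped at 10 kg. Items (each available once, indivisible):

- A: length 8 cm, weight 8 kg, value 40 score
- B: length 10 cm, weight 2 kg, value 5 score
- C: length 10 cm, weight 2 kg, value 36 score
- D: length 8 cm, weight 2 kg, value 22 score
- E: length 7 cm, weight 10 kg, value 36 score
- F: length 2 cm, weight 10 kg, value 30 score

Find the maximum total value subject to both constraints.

Feasible sets respecting both limits:
- A+C: length 18, weight 10, value 76
- B+C+D: length 28, weight 6, value 63
- A+D: length 16, weight 10, value 62
- C+D: length 18, weight 4, value 58
Best: 76 score.

76 score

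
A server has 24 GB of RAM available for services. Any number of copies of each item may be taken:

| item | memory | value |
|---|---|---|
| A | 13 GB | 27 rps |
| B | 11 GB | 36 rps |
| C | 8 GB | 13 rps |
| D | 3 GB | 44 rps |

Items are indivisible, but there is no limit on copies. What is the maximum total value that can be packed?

Best value-per-unit is D at 44/3, and filling with it alone uses memory 8×3=24. No mix of the others beats 8×44 = 352.

352 rps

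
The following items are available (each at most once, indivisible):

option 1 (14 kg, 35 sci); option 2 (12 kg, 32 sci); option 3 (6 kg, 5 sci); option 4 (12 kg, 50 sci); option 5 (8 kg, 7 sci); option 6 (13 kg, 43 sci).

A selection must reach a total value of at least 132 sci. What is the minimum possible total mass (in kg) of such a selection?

Subsets with value ≥ 132, sorted by total mass:
- option 1+option 3+option 4+option 6: mass 45, value 133
- option 2+option 4+option 5+option 6: mass 45, value 132
- option 1+option 4+option 5+option 6: mass 47, value 135
- option 1+option 2+option 4+option 6: mass 51, value 160
Minimum mass: 45 kg.

45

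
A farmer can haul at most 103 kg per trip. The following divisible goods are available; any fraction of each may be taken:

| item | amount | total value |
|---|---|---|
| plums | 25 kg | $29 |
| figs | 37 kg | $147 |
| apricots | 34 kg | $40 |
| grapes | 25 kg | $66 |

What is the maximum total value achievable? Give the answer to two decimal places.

Take in order of value per unit:
- figs (147/37 per unit): all 37 → value 147, running total 147.00
- grapes (66/25 per unit): all 25 → value 66, running total 213.00
- apricots (40/34 per unit): all 34 → value 40, running total 253.00
- plums (29/25 per unit): 7 of 25 → value 7×29/25 = 8.1200, running total 261.12
Total 261.12.

261.12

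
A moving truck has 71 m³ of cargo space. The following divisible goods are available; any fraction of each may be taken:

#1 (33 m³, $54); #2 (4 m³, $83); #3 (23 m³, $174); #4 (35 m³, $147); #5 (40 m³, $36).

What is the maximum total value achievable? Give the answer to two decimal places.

418.73

Take in order of value per unit:
- #2 (83/4 per unit): all 4 → value 83, running total 83.00
- #3 (174/23 per unit): all 23 → value 174, running total 257.00
- #4 (147/35 per unit): all 35 → value 147, running total 404.00
- #1 (54/33 per unit): 9 of 33 → value 9×54/33 = 14.7273, running total 418.73
Total 418.73.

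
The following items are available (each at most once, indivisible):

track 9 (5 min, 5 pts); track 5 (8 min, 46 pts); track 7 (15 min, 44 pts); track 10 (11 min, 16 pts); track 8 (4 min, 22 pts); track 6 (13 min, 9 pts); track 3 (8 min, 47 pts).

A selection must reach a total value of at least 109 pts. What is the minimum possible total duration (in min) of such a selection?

Subsets with value ≥ 109, sorted by total duration:
- track 5+track 8+track 3: duration 20, value 115
- track 9+track 5+track 8+track 3: duration 25, value 120
Minimum duration: 20 min.

20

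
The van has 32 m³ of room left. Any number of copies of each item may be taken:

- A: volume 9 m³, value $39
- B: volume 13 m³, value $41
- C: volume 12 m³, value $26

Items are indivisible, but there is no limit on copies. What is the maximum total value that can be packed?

$119

Best value-per-unit is A at 39/9; filling with it alone gives 3×39 = 117.
Optimal mix: 2×A + 1×B → volume 31, value 119.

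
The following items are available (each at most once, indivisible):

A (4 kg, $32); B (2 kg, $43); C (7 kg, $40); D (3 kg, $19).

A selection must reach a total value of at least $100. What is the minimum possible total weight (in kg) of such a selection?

12

Subsets with value ≥ 100, sorted by total weight:
- B+C+D: weight 12, value 102
- A+B+C: weight 13, value 115
- A+B+C+D: weight 16, value 134
Minimum weight: 12 kg.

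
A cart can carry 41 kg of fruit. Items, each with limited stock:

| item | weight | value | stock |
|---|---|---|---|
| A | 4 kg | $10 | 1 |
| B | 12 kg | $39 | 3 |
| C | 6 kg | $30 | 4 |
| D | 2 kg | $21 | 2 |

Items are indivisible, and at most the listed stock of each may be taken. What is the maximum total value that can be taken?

Best selections within weight 41 and stock limits:
- 1×B + 4×C + 2×D: weight 40, value 201
- 1×A + 1×B + 3×C + 2×D: weight 38, value 181
- 1×B + 4×C + 1×D: weight 38, value 180
- 2×B + 2×C + 2×D: weight 40, value 180
Best: $201.

$201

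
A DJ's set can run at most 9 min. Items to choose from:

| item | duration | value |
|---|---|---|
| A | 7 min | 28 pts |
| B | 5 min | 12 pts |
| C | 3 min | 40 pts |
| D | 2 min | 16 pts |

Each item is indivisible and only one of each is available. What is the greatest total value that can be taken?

Check high-value combinations within 9 min:
- C+D: duration 3+2=5, value 40+16=56
- B+C: duration 5+3=8, value 12+40=52
- A+D: duration 7+2=9, value 28+16=44
Best: 56 pts.

56 pts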